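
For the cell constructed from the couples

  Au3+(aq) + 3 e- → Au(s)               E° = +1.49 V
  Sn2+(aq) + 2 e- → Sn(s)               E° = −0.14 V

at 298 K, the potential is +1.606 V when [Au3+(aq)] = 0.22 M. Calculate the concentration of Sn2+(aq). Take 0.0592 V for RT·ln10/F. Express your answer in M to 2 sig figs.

The Au³⁺/Au couple has the larger reduction potential, so it is the cathode: E°cell = +1.49 − (−0.14) = +1.63 V and n = 6.
Rearranging E = E° − (0.0592/n)·log Q gives log Q = 6(+1.63 − (+1.606))/0.0592 = 2.432.
Balancing electrons gives 2 Au3+(aq) + 3 Sn(s) → 2 Au(s) + 3 Sn2+(aq); thus Q = [Sn2+(aq)]^3 / [Au3+(aq)]^2.
Isolating [Sn2+(aq)] in Q = 10^{2.432} yields log [Sn2+(aq)] = 0.372, i.e. 2.4 M.

2.4 M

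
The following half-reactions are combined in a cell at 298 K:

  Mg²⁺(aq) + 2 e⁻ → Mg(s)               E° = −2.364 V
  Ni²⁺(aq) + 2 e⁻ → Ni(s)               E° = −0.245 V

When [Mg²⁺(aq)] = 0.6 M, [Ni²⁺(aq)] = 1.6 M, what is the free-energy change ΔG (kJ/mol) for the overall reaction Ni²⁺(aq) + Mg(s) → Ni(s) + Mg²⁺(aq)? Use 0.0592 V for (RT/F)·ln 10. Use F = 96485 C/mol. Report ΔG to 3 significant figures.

−411 kJ/mol

The standard cell potential is −0.245 − (−2.364) = +2.119 V, with n = 2 electrons in the balanced equation.
Here Q = [Mg²⁺(aq)] / [Ni²⁺(aq)] = 0.375 (log Q = −0.426), giving E = +2.119 − (0.0592/2)·(−0.426) = +2.1316 V.
Then ΔG = −nFE = −2 × 96485 × +2.1316 J/mol = −411 kJ/mol.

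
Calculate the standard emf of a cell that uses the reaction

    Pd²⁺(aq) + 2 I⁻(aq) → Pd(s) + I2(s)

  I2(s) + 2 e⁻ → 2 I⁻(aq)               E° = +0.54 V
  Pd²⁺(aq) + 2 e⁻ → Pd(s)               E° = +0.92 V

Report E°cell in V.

In the reaction as written, Pd²⁺(aq) is reduced (cathode) and I2(s) is produced by oxidation at the anode.
E°cell = E°(cathode) − E°(anode) = +0.92 − (+0.54) = +0.38 V.
The positive value indicates the reaction is spontaneous as written.

+0.38 V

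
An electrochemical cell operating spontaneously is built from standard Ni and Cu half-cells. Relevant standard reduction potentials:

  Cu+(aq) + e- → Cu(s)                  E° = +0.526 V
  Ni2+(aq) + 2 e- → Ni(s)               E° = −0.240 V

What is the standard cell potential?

+0.766 V

Of the two couples in this cell, the one with the more positive reduction potential is reduced at the cathode: here that is Cu⁺/Cu (+0.526 V); Ni²⁺/Ni (−0.240 V) is the anode.
E°cell = E°(cathode) − E°(anode) = +0.526 − (−0.240) = +0.766 V.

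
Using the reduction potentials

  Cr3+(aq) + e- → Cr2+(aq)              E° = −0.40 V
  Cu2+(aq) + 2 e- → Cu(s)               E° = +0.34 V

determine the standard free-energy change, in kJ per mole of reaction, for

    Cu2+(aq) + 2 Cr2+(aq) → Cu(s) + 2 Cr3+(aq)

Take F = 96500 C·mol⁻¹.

In the reaction as written Cu2+(aq) is reduced, so the Cu²⁺/Cu couple is the cathode and Cr³⁺/Cr²⁺ is the anode.
E°cell = +0.34 − (−0.40) = +0.74 V; balancing electrons gives n = 2.
ΔG° = −nFE°cell = −(2)(96500)(+0.74) J/mol = −143 kJ/mol.

−143 kJ/mol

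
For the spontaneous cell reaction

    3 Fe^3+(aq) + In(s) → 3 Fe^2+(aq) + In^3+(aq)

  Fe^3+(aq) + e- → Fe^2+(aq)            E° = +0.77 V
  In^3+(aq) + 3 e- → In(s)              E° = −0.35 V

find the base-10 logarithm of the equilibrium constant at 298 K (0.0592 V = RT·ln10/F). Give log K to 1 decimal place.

log K = 56.8

The Fe³⁺/Fe²⁺ couple is reduced (cathode); E°cell = +0.77 − (−0.35) = +1.12 V with n = 3.
At equilibrium E = 0, so log K = nE°cell / 0.0592 = (3)(+1.12) / 0.0592 = 56.8.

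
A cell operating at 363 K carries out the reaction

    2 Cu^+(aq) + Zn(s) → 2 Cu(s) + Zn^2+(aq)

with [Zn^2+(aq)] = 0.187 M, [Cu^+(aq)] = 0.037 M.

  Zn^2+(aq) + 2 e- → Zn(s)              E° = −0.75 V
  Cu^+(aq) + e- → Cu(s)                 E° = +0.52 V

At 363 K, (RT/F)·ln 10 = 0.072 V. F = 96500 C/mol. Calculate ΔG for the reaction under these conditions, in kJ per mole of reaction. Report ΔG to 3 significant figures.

−230 kJ/mol

The standard cell potential is +0.52 − (−0.75) = +1.27 V, with n = 2 electrons in the balanced equation.
Here Q = [Zn^2+(aq)] / [Cu^+(aq)]^2 = 137 (log Q = 2.135), giving E = +1.27 − (0.072/2)·(2.135) = +1.1931 V.
ΔG = −nFE = −(2)(96500)(+1.1931) J/mol = −230 kJ/mol.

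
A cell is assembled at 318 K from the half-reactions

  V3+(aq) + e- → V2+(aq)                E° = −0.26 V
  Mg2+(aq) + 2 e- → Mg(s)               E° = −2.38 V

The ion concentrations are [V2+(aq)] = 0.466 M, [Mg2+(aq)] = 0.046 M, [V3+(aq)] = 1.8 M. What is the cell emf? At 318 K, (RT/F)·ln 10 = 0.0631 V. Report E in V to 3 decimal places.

+2.199 V

Since E°(V³⁺/V²⁺) > E°(Mg²⁺/Mg), V³⁺/V²⁺ serves as the cathode.
E°cell = E°cat − E°an = −0.26 − (−2.38) = +2.12 V; n = 2.
The balanced reaction is 2 V3+(aq) + Mg(s) → 2 V2+(aq) + Mg2+(aq), so Q = ([V2+(aq)]^2·[Mg2+(aq)]) / [V3+(aq)]^2 = 0.00308 and log Q = −2.511.
E = E° − (0.0631/n)·log Q = +2.12 − (0.0631/2)(−2.511) = +2.199 V.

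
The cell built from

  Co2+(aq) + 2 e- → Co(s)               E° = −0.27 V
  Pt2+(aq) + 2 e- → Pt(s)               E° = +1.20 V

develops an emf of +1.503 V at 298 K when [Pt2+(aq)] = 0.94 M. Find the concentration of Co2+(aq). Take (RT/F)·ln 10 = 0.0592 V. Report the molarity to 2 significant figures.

With Pt²⁺/Pt at the cathode and Co²⁺/Co at the anode, E°cell = +1.20 − (−0.27) = +1.47 V (n = 2).
Since E = E° − (0.0592/n)·log Q, log Q = n(E° − E)/0.0592 = −1.115.
For Pt2+(aq) + Co(s) → Pt(s) + Co2+(aq), the reaction quotient is Q = [Co2+(aq)] / [Pt2+(aq)].
Isolating [Co2+(aq)] in Q = 10^{−1.115} yields log [Co2+(aq)] = −1.142, i.e. 0.072 M.

0.072 M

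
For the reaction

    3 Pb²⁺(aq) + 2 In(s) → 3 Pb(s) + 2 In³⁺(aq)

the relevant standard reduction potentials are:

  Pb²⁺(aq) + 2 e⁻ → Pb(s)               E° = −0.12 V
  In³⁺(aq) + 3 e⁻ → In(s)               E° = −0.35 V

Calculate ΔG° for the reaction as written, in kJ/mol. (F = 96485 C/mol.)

In the reaction as written Pb²⁺(aq) is reduced, so the Pb²⁺/Pb couple is the cathode and In³⁺/In is the anode.
E°cell = −0.12 − (−0.35) = +0.23 V; balancing electrons gives n = 6.
ΔG° = −nFE°cell = −(6)(96485)(+0.23) J/mol = −133 kJ/mol.

−133 kJ/mol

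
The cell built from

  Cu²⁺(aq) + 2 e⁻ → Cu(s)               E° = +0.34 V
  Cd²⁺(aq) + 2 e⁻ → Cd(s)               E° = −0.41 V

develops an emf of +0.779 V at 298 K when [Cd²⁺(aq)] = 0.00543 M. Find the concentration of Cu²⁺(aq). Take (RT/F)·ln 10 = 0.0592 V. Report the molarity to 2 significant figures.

With Cu²⁺/Cu at the cathode and Cd²⁺/Cd at the anode, E°cell = +0.34 − (−0.41) = +0.75 V (n = 2).
Rearranging E = E° − (0.0592/n)·log Q gives log Q = 2(+0.75 − (+0.779))/0.0592 = −0.980.
For Cu²⁺(aq) + Cd(s) → Cu(s) + Cd²⁺(aq), the reaction quotient is Q = [Cd²⁺(aq)] / [Cu²⁺(aq)].
Solving for the unknown gives log [Cu²⁺(aq)] = −1.285, so [Cu²⁺(aq)] ≈ 0.052 M.

0.052 M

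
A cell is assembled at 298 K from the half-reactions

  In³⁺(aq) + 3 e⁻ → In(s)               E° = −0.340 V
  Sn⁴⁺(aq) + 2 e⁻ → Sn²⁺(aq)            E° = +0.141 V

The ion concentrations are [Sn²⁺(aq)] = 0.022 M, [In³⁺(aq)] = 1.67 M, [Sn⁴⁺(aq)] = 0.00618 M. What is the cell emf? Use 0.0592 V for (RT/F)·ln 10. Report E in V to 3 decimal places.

+0.460 V

The Sn⁴⁺/Sn²⁺ couple has the more positive E°, so it is the cathode; In³⁺/In is the anode.
E°cell = +0.141 − (−0.340) = +0.481 V, with n = 6 electrons transferred.
The balanced reaction is 3 Sn⁴⁺(aq) + 2 In(s) → 3 Sn²⁺(aq) + 2 In³⁺(aq), so Q = ([Sn²⁺(aq)]^3·[In³⁺(aq)]^2) / [Sn⁴⁺(aq)]^3 = 126 and log Q = 2.100.
E = E° − (0.0592/n)·log Q = +0.481 − (0.0592/6)(2.100) = +0.460 V.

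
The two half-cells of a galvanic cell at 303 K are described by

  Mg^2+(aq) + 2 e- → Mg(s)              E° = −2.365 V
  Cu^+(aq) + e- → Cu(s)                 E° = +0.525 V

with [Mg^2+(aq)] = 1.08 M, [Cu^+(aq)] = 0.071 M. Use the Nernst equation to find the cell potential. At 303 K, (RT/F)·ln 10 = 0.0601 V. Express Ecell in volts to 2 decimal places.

Cu⁺/Cu is reduced (cathode, E° = +0.525 V) and Mg²⁺/Mg is oxidized (anode).
E°cell = +0.525 − (−2.365) = +2.890 V, with n = 2 electrons transferred.
Balancing gives 2 Cu^+(aq) + Mg(s) → 2 Cu(s) + Mg^2+(aq); hence Q = [Mg^2+(aq)] / [Cu^+(aq)]^2 = 214 (log Q = 2.331).
E = E° − (0.0601/n)·log Q = +2.890 − (0.0601/2)(2.331) = +2.82 V.

+2.82 V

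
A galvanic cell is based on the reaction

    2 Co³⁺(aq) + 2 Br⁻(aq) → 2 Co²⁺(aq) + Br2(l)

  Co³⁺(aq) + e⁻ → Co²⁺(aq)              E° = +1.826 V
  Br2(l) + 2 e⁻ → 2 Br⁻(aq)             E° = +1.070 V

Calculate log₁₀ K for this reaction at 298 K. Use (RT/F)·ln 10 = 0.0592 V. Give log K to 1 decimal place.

The Co³⁺/Co²⁺ couple is reduced (cathode); E°cell = +1.826 − (+1.070) = +0.756 V with n = 2.
At equilibrium E = 0, so log K = nE°cell / 0.0592 = (2)(+0.756) / 0.0592 = 25.5.

log K = 25.5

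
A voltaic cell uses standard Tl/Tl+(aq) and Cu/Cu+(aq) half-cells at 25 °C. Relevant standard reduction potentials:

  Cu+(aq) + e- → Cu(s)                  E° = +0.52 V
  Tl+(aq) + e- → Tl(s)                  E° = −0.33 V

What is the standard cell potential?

+0.85 V

The Cu⁺/Cu couple has the higher E°, so Cu ion is reduced (cathode) and Tl is oxidized (anode).
E°cell = E°(cathode) − E°(anode) = +0.52 − (−0.33) = +0.85 V.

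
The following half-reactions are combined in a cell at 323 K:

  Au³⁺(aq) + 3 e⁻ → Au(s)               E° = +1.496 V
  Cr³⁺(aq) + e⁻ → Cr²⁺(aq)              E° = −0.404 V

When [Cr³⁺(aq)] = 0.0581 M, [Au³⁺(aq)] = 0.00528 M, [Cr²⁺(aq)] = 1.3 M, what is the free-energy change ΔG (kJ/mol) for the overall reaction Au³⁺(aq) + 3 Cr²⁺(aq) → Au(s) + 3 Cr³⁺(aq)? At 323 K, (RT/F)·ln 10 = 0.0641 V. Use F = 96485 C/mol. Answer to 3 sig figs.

The standard cell potential is +1.496 − (−0.404) = +1.900 V, with n = 3 electrons in the balanced equation.
Q = [Cr³⁺(aq)]^3 / ([Au³⁺(aq)]·[Cr²⁺(aq)]^3) = 0.0169, so log Q = −1.772 and E = +1.900 − (0.0641/3)(−1.772) = +1.9379 V.
Then ΔG = −nFE = −3 × 96485 × +1.9379 J/mol = −561 kJ/mol.

−561 kJ/mol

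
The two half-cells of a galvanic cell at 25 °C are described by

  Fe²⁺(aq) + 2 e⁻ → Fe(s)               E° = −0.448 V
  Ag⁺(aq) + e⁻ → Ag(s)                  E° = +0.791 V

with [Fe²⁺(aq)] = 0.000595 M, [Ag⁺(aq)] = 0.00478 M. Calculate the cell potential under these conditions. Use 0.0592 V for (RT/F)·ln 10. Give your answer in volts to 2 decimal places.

+1.20 V

Since E°(Ag⁺/Ag) > E°(Fe²⁺/Fe), Ag⁺/Ag serves as the cathode.
The standard potential is +0.791 − (−0.448) = +1.239 V and the balanced reaction transfers n = 2 electrons.
For the overall reaction 2 Ag⁺(aq) + Fe(s) → 2 Ag(s) + Fe²⁺(aq), Q = [Fe²⁺(aq)] / [Ag⁺(aq)]^2 = 26, giving log Q = 1.416.
Applying E = E° − (RT ln10/nF)·log Q gives +1.239 − (0.0592/2)(1.416) = +1.20 V.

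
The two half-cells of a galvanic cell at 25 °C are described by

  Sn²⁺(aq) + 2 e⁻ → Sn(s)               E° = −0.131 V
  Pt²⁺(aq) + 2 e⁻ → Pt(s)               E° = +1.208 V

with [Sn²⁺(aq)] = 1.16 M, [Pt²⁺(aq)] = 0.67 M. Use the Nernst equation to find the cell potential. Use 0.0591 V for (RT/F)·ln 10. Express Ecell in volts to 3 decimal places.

+1.332 V

Since E°(Pt²⁺/Pt) > E°(Sn²⁺/Sn), Pt²⁺/Pt serves as the cathode.
E°cell = +1.208 − (−0.131) = +1.339 V, with n = 2 electrons transferred.
For the overall reaction Pt²⁺(aq) + Sn(s) → Pt(s) + Sn²⁺(aq), Q = [Sn²⁺(aq)] / [Pt²⁺(aq)] = 1.73, giving log Q = 0.238.
Applying E = E° − (RT ln10/nF)·log Q gives +1.339 − (0.0591/2)(0.238) = +1.332 V.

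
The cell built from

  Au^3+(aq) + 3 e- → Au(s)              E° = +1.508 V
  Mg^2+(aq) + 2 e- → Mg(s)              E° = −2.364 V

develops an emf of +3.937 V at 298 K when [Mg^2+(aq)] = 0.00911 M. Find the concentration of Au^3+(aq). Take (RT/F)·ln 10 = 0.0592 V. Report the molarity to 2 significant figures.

With Au³⁺/Au at the cathode and Mg²⁺/Mg at the anode, E°cell = +1.508 − (−2.364) = +3.872 V (n = 6).
Rearranging E = E° − (0.0592/n)·log Q gives log Q = 6(+3.872 − (+3.937))/0.0592 = −6.588.
For 2 Au^3+(aq) + 3 Mg(s) → 2 Au(s) + 3 Mg^2+(aq), the reaction quotient is Q = [Mg^2+(aq)]^3 / [Au^3+(aq)]^2.
Isolating [Au^3+(aq)] in Q = 10^{−6.588} yields log [Au^3+(aq)] = 0.233, i.e. 1.7 M.

1.7 M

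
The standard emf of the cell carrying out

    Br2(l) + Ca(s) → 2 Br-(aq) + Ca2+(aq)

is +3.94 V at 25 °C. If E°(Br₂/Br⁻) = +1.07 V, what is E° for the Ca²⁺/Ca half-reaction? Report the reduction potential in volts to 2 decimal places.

−2.87 V

In the reaction as written the Br₂/Br⁻ couple is reduced (cathode) and Ca²⁺/Ca is oxidized (anode), so E°cell = E°(Br₂/Br⁻) − E°(Ca²⁺/Ca).
E°(Ca²⁺/Ca) = E°(cathode) − E°cell = +1.07 − (+3.94) = −2.87 V.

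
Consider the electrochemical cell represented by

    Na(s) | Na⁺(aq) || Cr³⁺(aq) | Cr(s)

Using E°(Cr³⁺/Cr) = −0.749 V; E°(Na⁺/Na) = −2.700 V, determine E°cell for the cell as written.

By convention the left-hand electrode in cell notation is the anode (oxidation) and the right-hand electrode is the cathode (reduction).
E°cell = E°(right) − E°(left) = −0.749 − (−2.700) = +1.951 V.

+1.951 V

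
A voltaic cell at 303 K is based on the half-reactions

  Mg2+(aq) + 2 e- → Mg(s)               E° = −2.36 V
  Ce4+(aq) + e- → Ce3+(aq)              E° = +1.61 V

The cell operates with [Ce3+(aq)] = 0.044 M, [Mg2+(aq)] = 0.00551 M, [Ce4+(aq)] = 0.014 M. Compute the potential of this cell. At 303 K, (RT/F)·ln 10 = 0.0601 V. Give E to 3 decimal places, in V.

+4.008 V

Since E°(Ce⁴⁺/Ce³⁺) > E°(Mg²⁺/Mg), Ce⁴⁺/Ce³⁺ serves as the cathode.
The standard potential is +1.61 − (−2.36) = +3.97 V and the balanced reaction transfers n = 2 electrons.
For the overall reaction 2 Ce4+(aq) + Mg(s) → 2 Ce3+(aq) + Mg2+(aq), Q = ([Ce3+(aq)]^2·[Mg2+(aq)]) / [Ce4+(aq)]^2 = 0.0544, giving log Q = −1.264.
E = E° − (0.0601/n)·log Q = +3.97 − (0.0601/2)(−1.264) = +4.008 V.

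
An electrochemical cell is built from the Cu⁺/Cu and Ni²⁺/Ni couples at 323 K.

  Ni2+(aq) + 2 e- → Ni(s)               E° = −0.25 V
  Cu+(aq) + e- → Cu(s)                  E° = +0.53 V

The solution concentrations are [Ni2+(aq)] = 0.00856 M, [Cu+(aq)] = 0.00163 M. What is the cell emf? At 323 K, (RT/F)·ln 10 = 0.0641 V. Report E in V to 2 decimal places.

+0.67 V

Since E°(Cu⁺/Cu) > E°(Ni²⁺/Ni), Cu⁺/Cu serves as the cathode.
The standard potential is +0.53 − (−0.25) = +0.78 V and the balanced reaction transfers n = 2 electrons.
For the overall reaction 2 Cu+(aq) + Ni(s) → 2 Cu(s) + Ni2+(aq), Q = [Ni2+(aq)] / [Cu+(aq)]^2 = 3.22×10^3, giving log Q = 3.508.
Applying E = E° − (RT ln10/nF)·log Q gives +0.78 − (0.0641/2)(3.508) = +0.67 V.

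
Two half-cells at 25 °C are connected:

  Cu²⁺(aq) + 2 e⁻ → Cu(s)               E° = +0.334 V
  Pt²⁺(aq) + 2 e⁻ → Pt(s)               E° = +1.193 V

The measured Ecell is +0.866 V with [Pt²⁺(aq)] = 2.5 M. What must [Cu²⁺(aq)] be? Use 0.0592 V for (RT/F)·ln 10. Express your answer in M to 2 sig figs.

1.5 M

With Pt²⁺/Pt at the cathode and Cu²⁺/Cu at the anode, E°cell = +1.193 − (+0.334) = +0.859 V (n = 2).
Rearranging E = E° − (0.0592/n)·log Q gives log Q = 2(+0.859 − (+0.866))/0.0592 = −0.236.
Balancing electrons gives Pt²⁺(aq) + Cu(s) → Pt(s) + Cu²⁺(aq); thus Q = [Cu²⁺(aq)] / [Pt²⁺(aq)].
Solving for the unknown gives log [Cu²⁺(aq)] = 0.162, so [Cu²⁺(aq)] ≈ 1.5 M.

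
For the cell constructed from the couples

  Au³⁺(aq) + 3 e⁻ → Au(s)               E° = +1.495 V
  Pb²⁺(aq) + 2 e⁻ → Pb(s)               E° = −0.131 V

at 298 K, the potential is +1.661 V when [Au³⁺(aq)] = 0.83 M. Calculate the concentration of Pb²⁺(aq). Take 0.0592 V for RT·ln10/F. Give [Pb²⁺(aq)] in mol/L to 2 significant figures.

0.058 M

Au³⁺/Au is the cathode (higher E°); E°cell = +1.495 − (−0.131) = +1.626 V with n = 6.
Rearranging E = E° − (0.0592/n)·log Q gives log Q = 6(+1.626 − (+1.661))/0.0592 = −3.547.
The balanced reaction is 2 Au³⁺(aq) + 3 Pb(s) → 2 Au(s) + 3 Pb²⁺(aq), so Q = [Pb²⁺(aq)]^3 / [Au³⁺(aq)]^2.
Isolating [Pb²⁺(aq)] in Q = 10^{−3.547} yields log [Pb²⁺(aq)] = −1.236, i.e. 0.058 M.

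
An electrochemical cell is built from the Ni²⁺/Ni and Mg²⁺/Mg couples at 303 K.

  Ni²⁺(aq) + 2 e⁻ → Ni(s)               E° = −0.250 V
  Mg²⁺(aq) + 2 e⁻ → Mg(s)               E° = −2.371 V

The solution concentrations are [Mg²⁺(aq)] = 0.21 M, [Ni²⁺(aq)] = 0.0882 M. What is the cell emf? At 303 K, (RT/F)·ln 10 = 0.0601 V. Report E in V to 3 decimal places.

+2.110 V

Ni²⁺/Ni is reduced (cathode, E° = −0.250 V) and Mg²⁺/Mg is oxidized (anode).
E°cell = E°cat − E°an = −0.250 − (−2.371) = +2.121 V; n = 2.
The balanced reaction is Ni²⁺(aq) + Mg(s) → Ni(s) + Mg²⁺(aq), so Q = [Mg²⁺(aq)] / [Ni²⁺(aq)] = 2.38 and log Q = 0.377.
E = E° − (0.0601/n)·log Q = +2.121 − (0.0601/2)(0.377) = +2.110 V.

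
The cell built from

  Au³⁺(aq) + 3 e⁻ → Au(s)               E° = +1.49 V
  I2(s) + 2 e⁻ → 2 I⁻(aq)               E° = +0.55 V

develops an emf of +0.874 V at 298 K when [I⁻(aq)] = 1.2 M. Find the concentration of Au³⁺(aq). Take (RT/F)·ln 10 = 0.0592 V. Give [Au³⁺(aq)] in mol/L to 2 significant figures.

The Au³⁺/Au couple has the larger reduction potential, so it is the cathode: E°cell = +1.49 − (+0.55) = +0.94 V and n = 6.
From the Nernst equation, log Q = n(E° − E)/0.0592 = 6·(+0.94 − (+0.874))/0.0592 = 6.689.
The balanced reaction is 2 Au³⁺(aq) + 6 I⁻(aq) → 2 Au(s) + 3 I2(s), so Q = 1 / ([Au³⁺(aq)]^2·[I⁻(aq)]^6).
Isolating [Au³⁺(aq)] in Q = 10^{6.689} yields log [Au³⁺(aq)] = −3.582, i.e. 0.00026 M.

0.00026 M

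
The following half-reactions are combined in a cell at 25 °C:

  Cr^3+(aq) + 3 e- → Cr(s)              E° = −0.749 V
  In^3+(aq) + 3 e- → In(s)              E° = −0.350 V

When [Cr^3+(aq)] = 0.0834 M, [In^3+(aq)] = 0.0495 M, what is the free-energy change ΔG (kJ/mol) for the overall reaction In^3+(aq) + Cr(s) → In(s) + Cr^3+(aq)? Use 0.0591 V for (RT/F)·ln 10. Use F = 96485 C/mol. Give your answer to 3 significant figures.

−114 kJ/mol

E°cell = −0.350 − (−0.749) = +0.399 V; the balanced reaction transfers n = 3 electrons.
The reaction quotient is [Cr^3+(aq)] / [In^3+(aq)] = 1.68; by Nernst, E = +0.399 − (0.0591/3)(0.227) = +0.3945 V.
ΔG = −nFE = −(3)(96485)(+0.3945) J/mol = −114 kJ/mol.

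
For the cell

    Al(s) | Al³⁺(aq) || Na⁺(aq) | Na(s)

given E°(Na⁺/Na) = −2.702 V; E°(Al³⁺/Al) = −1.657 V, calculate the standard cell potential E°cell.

By convention the left-hand electrode in cell notation is the anode (oxidation) and the right-hand electrode is the cathode (reduction).
E°cell = E°(right) − E°(left) = −2.702 − (−1.657) = −1.045 V.
The negative sign shows that, as written, the cell would require an external voltage to drive the reaction.

−1.045 V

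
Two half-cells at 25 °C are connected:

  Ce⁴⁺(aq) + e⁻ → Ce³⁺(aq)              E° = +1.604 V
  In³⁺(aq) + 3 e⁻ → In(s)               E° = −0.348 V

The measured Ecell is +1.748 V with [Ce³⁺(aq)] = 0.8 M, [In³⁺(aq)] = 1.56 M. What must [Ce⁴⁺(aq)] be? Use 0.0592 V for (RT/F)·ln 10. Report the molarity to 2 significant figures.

With Ce⁴⁺/Ce³⁺ at the cathode and In³⁺/In at the anode, E°cell = +1.604 − (−0.348) = +1.952 V (n = 3).
Rearranging E = E° − (0.0592/n)·log Q gives log Q = 3(+1.952 − (+1.748))/0.0592 = 10.338.
Balancing electrons gives 3 Ce⁴⁺(aq) + In(s) → 3 Ce³⁺(aq) + In³⁺(aq); thus Q = ([Ce³⁺(aq)]^3·[In³⁺(aq)]) / [Ce⁴⁺(aq)]^3.
Substituting the known concentrations and solving, log [Ce⁴⁺(aq)] = −3.479 and [Ce⁴⁺(aq)] = 0.00033 M.

0.00033 M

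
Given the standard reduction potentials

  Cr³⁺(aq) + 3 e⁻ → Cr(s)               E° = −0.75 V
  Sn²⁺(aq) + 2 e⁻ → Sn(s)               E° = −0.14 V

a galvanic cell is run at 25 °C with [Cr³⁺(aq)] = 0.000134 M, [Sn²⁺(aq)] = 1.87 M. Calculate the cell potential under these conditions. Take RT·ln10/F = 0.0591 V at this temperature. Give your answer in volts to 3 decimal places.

+0.694 V

Since E°(Sn²⁺/Sn) > E°(Cr³⁺/Cr), Sn²⁺/Sn serves as the cathode.
E°cell = −0.14 − (−0.75) = +0.61 V, with n = 6 electrons transferred.
Balancing gives 3 Sn²⁺(aq) + 2 Cr(s) → 3 Sn(s) + 2 Cr³⁺(aq); hence Q = [Cr³⁺(aq)]^2 / [Sn²⁺(aq)]^3 = 2.75×10^−9 (log Q = −8.561).
By the Nernst equation, E = +0.61 − (0.0591/6)·(−8.561) = +0.694 V.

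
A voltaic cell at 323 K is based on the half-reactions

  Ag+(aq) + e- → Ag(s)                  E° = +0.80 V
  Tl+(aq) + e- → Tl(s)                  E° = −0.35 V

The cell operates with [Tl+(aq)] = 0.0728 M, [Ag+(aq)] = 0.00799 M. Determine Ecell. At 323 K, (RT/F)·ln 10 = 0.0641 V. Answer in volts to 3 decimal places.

+1.088 V

The Ag⁺/Ag couple has the more positive E°, so it is the cathode; Tl⁺/Tl is the anode.
E°cell = +0.80 − (−0.35) = +1.15 V, with n = 1 electron transferred.
The balanced reaction is Ag+(aq) + Tl(s) → Ag(s) + Tl+(aq), so Q = [Tl+(aq)] / [Ag+(aq)] = 9.11 and log Q = 0.960.
Applying E = E° − (RT ln10/nF)·log Q gives +1.15 − (0.0641/1)(0.960) = +1.088 V.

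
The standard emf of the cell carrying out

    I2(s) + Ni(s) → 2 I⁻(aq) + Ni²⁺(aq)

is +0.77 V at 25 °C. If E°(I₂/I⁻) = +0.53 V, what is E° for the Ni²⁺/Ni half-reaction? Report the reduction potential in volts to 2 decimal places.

−0.24 V

In the reaction as written the I₂/I⁻ couple is reduced (cathode) and Ni²⁺/Ni is oxidized (anode), so E°cell = E°(I₂/I⁻) − E°(Ni²⁺/Ni).
E°(Ni²⁺/Ni) = E°(cathode) − E°cell = +0.53 − (+0.77) = −0.24 V.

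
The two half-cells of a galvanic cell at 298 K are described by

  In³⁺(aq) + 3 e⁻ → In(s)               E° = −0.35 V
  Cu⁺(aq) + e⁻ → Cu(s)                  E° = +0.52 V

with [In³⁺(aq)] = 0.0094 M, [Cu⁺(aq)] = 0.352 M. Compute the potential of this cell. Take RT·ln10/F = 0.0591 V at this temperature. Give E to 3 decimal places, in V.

+0.883 V

The Cu⁺/Cu couple has the more positive E°, so it is the cathode; In³⁺/In is the anode.
The standard potential is +0.52 − (−0.35) = +0.87 V and the balanced reaction transfers n = 3 electrons.
Balancing gives 3 Cu⁺(aq) + In(s) → 3 Cu(s) + In³⁺(aq); hence Q = [In³⁺(aq)] / [Cu⁺(aq)]^3 = 0.216 (log Q = −0.667).
Applying E = E° − (RT ln10/nF)·log Q gives +0.87 − (0.0591/3)(−0.667) = +0.883 V.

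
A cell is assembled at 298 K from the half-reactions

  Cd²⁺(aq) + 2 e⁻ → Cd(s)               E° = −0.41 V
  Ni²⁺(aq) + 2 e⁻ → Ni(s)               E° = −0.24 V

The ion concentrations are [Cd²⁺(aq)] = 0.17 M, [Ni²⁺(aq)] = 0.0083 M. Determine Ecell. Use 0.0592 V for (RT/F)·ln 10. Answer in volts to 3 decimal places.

The Ni²⁺/Ni couple has the more positive E°, so it is the cathode; Cd²⁺/Cd is the anode.
The standard potential is −0.24 − (−0.41) = +0.17 V and the balanced reaction transfers n = 2 electrons.
For the overall reaction Ni²⁺(aq) + Cd(s) → Ni(s) + Cd²⁺(aq), Q = [Cd²⁺(aq)] / [Ni²⁺(aq)] = 20.5, giving log Q = 1.311.
Applying E = E° − (RT ln10/nF)·log Q gives +0.17 − (0.0592/2)(1.311) = +0.131 V.

+0.131 V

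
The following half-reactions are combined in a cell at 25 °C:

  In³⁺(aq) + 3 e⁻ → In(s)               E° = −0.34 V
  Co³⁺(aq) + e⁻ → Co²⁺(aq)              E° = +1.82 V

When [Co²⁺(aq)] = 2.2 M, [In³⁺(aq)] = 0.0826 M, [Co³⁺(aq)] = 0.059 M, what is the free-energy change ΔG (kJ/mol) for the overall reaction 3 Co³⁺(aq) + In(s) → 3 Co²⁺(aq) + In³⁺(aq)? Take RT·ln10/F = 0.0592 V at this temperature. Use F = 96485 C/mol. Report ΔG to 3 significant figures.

−604 kJ/mol

With Co³⁺/Co²⁺ reduced at the cathode, E°cell = +1.82 − (−0.34) = +2.16 V and n = 3.
Q = ([Co²⁺(aq)]^3·[In³⁺(aq)]) / [Co³⁺(aq)]^3 = 4.28×10^3, so log Q = 3.632 and E = +2.16 − (0.0592/3)(3.632) = +2.0883 V.
Then ΔG = −nFE = −3 × 96485 × +2.0883 J/mol = −604 kJ/mol.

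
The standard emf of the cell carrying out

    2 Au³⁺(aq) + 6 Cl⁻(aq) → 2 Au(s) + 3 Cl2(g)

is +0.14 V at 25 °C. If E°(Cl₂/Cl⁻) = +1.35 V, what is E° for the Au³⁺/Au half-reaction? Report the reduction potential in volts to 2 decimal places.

+1.49 V

In the reaction as written the Au³⁺/Au couple is reduced (cathode) and Cl₂/Cl⁻ is oxidized (anode), so E°cell = E°(Au³⁺/Au) − E°(Cl₂/Cl⁻).
E°(Au³⁺/Au) = E°cell + E°(anode) = +0.14 + (+1.35) = +1.49 V.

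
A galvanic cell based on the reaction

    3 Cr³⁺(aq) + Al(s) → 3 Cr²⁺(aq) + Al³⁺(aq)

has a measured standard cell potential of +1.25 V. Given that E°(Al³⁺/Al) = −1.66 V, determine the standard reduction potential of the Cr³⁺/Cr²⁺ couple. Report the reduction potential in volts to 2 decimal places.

In the reaction as written the Cr³⁺/Cr²⁺ couple is reduced (cathode) and Al³⁺/Al is oxidized (anode), so E°cell = E°(Cr³⁺/Cr²⁺) − E°(Al³⁺/Al).
E°(Cr³⁺/Cr²⁺) = E°cell + E°(anode) = +1.25 + (−1.66) = −0.41 V.

−0.41 V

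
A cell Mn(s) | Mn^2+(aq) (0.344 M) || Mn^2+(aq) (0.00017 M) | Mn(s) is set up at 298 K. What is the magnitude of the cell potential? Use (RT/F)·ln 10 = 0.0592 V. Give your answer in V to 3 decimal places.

For a concentration cell E°cell = 0, since both electrodes use the same couple.
The compartment with the higher Mn^2+(aq) concentration (0.344 M) acts as the cathode; ions are reduced there and produced at the dilute (0.00017 M) anode.
With n = 2, Ecell = −(0.0592/2)·log([dilute]/[conc]) = −(0.0592/2)·log(0.00017/0.344) = +0.098 V.

0.098 V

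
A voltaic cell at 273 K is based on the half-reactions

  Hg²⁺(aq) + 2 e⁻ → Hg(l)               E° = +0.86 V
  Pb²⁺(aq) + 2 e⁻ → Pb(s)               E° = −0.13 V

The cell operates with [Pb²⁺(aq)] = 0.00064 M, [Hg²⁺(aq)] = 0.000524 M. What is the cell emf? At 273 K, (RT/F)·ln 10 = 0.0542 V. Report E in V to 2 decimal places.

The Hg²⁺/Hg couple has the more positive E°, so it is the cathode; Pb²⁺/Pb is the anode.
The standard potential is +0.86 − (−0.13) = +0.99 V and the balanced reaction transfers n = 2 electrons.
For the overall reaction Hg²⁺(aq) + Pb(s) → Hg(l) + Pb²⁺(aq), Q = [Pb²⁺(aq)] / [Hg²⁺(aq)] = 1.22, giving log Q = 0.087.
By the Nernst equation, E = +0.99 − (0.0542/2)·(0.087) = +0.99 V.

+0.99 V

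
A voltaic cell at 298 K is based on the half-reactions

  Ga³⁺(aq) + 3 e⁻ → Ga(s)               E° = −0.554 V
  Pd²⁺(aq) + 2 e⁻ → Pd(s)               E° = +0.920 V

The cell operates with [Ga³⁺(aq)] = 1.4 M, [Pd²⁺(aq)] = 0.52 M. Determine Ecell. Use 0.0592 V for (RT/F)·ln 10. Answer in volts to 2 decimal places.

+1.46 V

The Pd²⁺/Pd couple has the more positive E°, so it is the cathode; Ga³⁺/Ga is the anode.
E°cell = E°cat − E°an = +0.920 − (−0.554) = +1.474 V; n = 6.
Balancing gives 3 Pd²⁺(aq) + 2 Ga(s) → 3 Pd(s) + 2 Ga³⁺(aq); hence Q = [Ga³⁺(aq)]^2 / [Pd²⁺(aq)]^3 = 13.9 (log Q = 1.144).
Applying E = E° − (RT ln10/nF)·log Q gives +1.474 − (0.0592/6)(1.144) = +1.46 V.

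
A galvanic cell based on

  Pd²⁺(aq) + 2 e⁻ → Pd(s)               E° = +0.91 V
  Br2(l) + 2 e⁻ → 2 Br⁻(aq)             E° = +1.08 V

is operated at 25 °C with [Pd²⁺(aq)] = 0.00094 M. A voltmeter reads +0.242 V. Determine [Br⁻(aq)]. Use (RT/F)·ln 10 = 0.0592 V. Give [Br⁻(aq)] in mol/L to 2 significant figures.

2.0 M

Br₂/Br⁻ is the cathode (higher E°); E°cell = +1.08 − (+0.91) = +0.17 V with n = 2.
From the Nernst equation, log Q = n(E° − E)/0.0592 = 2·(+0.17 − (+0.242))/0.0592 = −2.432.
Balancing electrons gives Br2(l) + Pd(s) → 2 Br⁻(aq) + Pd²⁺(aq); thus Q = [Br⁻(aq)]^2·[Pd²⁺(aq)].
Substituting the known concentrations and solving, log [Br⁻(aq)] = 0.297 and [Br⁻(aq)] = 2.0 M.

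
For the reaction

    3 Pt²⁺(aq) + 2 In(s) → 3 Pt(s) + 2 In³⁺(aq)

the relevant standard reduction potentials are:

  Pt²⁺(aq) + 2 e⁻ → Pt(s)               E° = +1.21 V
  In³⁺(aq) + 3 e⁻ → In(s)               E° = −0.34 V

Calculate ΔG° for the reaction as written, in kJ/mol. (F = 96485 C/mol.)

In the reaction as written Pt²⁺(aq) is reduced, so the Pt²⁺/Pt couple is the cathode and In³⁺/In is the anode.
E°cell = +1.21 − (−0.34) = +1.55 V; balancing electrons gives n = 6.
ΔG° = −nFE°cell = −(6)(96485)(+1.55) J/mol = −897 kJ/mol.

−897 kJ/mol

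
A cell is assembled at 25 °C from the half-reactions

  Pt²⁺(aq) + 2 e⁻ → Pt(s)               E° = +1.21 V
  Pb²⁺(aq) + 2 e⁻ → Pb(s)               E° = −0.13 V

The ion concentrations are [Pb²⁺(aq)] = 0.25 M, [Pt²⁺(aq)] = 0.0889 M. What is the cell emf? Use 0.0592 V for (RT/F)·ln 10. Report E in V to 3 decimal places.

+1.327 V

Since E°(Pt²⁺/Pt) > E°(Pb²⁺/Pb), Pt²⁺/Pt serves as the cathode.
E°cell = +1.21 − (−0.13) = +1.34 V, with n = 2 electrons transferred.
The balanced reaction is Pt²⁺(aq) + Pb(s) → Pt(s) + Pb²⁺(aq), so Q = [Pb²⁺(aq)] / [Pt²⁺(aq)] = 2.81 and log Q = 0.449.
E = E° − (0.0592/n)·log Q = +1.34 − (0.0592/2)(0.449) = +1.327 V.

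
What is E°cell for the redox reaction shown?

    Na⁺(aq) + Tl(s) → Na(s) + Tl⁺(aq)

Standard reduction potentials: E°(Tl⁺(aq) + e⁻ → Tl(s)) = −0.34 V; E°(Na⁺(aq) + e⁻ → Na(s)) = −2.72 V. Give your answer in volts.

In the reaction as written, Na⁺(aq) is reduced (cathode) and Tl⁺(aq) is produced by oxidation at the anode.
E°cell = E°(cathode) − E°(anode) = −2.72 − (−0.34) = −2.38 V.
The negative E°cell means the reaction is non-spontaneous in the direction written.

−2.38 V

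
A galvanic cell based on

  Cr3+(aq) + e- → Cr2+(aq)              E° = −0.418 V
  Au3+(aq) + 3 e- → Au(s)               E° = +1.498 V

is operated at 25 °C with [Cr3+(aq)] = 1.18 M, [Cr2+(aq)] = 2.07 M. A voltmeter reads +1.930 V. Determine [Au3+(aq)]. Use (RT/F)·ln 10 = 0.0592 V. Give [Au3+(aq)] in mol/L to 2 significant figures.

0.95 M

The Au³⁺/Au couple has the larger reduction potential, so it is the cathode: E°cell = +1.498 − (−0.418) = +1.916 V and n = 3.
From the Nernst equation, log Q = n(E° − E)/0.0592 = 3·(+1.916 − (+1.930))/0.0592 = −0.709.
Balancing electrons gives Au3+(aq) + 3 Cr2+(aq) → Au(s) + 3 Cr3+(aq); thus Q = [Cr3+(aq)]^3 / ([Au3+(aq)]·[Cr2+(aq)]^3).
Solving for the unknown gives log [Au3+(aq)] = −0.023, so [Au3+(aq)] ≈ 0.95 M.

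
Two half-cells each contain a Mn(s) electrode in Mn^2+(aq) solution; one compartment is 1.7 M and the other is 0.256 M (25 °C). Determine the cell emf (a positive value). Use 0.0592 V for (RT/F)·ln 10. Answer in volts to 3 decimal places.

For a concentration cell E°cell = 0, since both electrodes use the same couple.
The compartment with the higher Mn^2+(aq) concentration (1.7 M) acts as the cathode; ions are reduced there and produced at the dilute (0.256 M) anode.
With n = 2, Ecell = −(0.0592/2)·log([dilute]/[conc]) = −(0.0592/2)·log(0.256/1.7) = +0.024 V.

0.024 V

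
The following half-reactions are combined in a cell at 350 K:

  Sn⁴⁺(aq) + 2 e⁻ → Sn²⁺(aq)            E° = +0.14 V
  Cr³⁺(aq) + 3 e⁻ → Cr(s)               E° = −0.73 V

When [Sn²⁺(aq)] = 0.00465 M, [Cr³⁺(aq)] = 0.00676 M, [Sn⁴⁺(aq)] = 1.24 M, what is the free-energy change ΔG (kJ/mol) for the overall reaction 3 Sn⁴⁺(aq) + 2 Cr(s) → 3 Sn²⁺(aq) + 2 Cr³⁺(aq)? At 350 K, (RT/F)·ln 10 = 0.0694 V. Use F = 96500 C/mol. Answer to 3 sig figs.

−582 kJ/mol

E°cell = +0.14 − (−0.73) = +0.87 V; the balanced reaction transfers n = 6 electrons.
The reaction quotient is ([Sn²⁺(aq)]^3·[Cr³⁺(aq)]^2) / [Sn⁴⁺(aq)]^3 = 2.41×10^−12; by Nernst, E = +0.87 − (0.0694/6)(−11.618) = +1.0044 V.
Finally ΔG = −nFE = −(6)(96500 C/mol)(+1.0044 V) = −582 kJ/mol.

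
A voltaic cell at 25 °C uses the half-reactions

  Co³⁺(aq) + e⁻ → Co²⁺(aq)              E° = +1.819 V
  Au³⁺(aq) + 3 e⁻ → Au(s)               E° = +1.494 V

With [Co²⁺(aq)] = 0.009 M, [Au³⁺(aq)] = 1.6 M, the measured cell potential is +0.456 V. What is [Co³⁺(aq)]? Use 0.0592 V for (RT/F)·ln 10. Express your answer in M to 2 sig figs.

1.7 M

The Co³⁺/Co²⁺ couple has the larger reduction potential, so it is the cathode: E°cell = +1.819 − (+1.494) = +0.325 V and n = 3.
From the Nernst equation, log Q = n(E° − E)/0.0592 = 3·(+0.325 − (+0.456))/0.0592 = −6.639.
The balanced reaction is 3 Co³⁺(aq) + Au(s) → 3 Co²⁺(aq) + Au³⁺(aq), so Q = ([Co²⁺(aq)]^3·[Au³⁺(aq)]) / [Co³⁺(aq)]^3.
Substituting the known concentrations and solving, log [Co³⁺(aq)] = 0.235 and [Co³⁺(aq)] = 1.7 M.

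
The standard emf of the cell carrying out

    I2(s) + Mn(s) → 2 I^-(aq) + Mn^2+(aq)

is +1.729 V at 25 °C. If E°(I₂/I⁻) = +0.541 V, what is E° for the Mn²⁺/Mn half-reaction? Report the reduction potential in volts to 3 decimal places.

−1.188 V

In the reaction as written the I₂/I⁻ couple is reduced (cathode) and Mn²⁺/Mn is oxidized (anode), so E°cell = E°(I₂/I⁻) − E°(Mn²⁺/Mn).
E°(Mn²⁺/Mn) = E°(cathode) − E°cell = +0.541 − (+1.729) = −1.188 V.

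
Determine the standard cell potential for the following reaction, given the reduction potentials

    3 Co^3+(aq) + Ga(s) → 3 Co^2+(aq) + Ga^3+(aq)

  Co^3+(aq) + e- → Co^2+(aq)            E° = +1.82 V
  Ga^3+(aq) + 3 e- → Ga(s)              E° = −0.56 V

Co^3+(aq) gains electrons, so the Co³⁺/Co²⁺ couple is the cathode; the Ga³⁺/Ga couple is the anode.
E°cell = E°(cathode) − E°(anode) = +1.82 − (−0.56) = +2.38 V.
The positive value indicates the reaction is spontaneous as written.

+2.38 V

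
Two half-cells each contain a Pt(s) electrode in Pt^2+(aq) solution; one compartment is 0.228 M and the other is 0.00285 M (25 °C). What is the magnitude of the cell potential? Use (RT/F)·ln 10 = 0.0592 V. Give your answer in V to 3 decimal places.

0.056 V

For a concentration cell E°cell = 0, since both electrodes use the same couple.
The compartment with the higher Pt^2+(aq) concentration (0.228 M) acts as the cathode; ions are reduced there and produced at the dilute (0.00285 M) anode.
With n = 2, Ecell = −(0.0592/2)·log([dilute]/[conc]) = −(0.0592/2)·log(0.00285/0.228) = +0.056 V.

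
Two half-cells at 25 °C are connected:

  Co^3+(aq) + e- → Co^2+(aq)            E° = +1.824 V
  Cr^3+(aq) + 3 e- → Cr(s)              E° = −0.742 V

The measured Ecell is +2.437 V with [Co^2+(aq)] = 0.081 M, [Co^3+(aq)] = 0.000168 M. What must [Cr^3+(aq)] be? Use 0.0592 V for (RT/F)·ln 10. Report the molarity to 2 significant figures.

0.031 M

With Co³⁺/Co²⁺ at the cathode and Cr³⁺/Cr at the anode, E°cell = +1.824 − (−0.742) = +2.566 V (n = 3).
Rearranging E = E° − (0.0592/n)·log Q gives log Q = 3(+2.566 − (+2.437))/0.0592 = 6.537.
Balancing electrons gives 3 Co^3+(aq) + Cr(s) → 3 Co^2+(aq) + Cr^3+(aq); thus Q = ([Co^2+(aq)]^3·[Cr^3+(aq)]) / [Co^3+(aq)]^3.
Isolating [Cr^3+(aq)] in Q = 10^{6.537} yields log [Cr^3+(aq)] = −1.513, i.e. 0.031 M.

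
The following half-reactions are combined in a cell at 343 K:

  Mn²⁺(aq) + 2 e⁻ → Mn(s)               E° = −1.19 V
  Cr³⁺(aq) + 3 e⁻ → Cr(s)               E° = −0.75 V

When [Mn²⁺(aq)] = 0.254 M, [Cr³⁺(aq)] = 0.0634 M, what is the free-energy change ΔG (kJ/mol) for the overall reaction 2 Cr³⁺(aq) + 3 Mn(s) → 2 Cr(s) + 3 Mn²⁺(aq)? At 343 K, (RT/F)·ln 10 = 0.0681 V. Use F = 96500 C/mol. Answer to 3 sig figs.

The standard cell potential is −0.75 − (−1.19) = +0.44 V, with n = 6 electrons in the balanced equation.
Q = [Mn²⁺(aq)]^3 / [Cr³⁺(aq)]^2 = 4.08, so log Q = 0.610 and E = +0.44 − (0.0681/6)(0.610) = +0.4331 V.
Finally ΔG = −nFE = −(6)(96500 C/mol)(+0.4331 V) = −251 kJ/mol.

−251 kJ/mol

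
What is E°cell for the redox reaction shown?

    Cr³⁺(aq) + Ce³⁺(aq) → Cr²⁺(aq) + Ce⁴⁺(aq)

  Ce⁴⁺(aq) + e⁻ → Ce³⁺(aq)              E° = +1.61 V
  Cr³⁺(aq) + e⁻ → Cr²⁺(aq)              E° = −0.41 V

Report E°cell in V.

−2.02 V

In the reaction as written, Cr³⁺(aq) is reduced (cathode) and Ce⁴⁺(aq) is produced by oxidation at the anode.
E°cell = E°(cathode) − E°(anode) = −0.41 − (+1.61) = −2.02 V.
The negative E°cell means the reaction is non-spontaneous in the direction written.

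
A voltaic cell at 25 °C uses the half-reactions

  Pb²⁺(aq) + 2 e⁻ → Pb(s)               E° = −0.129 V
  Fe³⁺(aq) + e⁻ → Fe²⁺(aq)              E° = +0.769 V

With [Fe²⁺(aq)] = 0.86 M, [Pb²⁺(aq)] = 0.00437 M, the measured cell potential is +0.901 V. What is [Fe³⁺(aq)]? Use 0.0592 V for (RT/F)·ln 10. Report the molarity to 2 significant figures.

0.064 M

Fe³⁺/Fe²⁺ is the cathode (higher E°); E°cell = +0.769 − (−0.129) = +0.898 V with n = 2.
Since E = E° − (0.0592/n)·log Q, log Q = n(E° − E)/0.0592 = −0.101.
The balanced reaction is 2 Fe³⁺(aq) + Pb(s) → 2 Fe²⁺(aq) + Pb²⁺(aq), so Q = ([Fe²⁺(aq)]^2·[Pb²⁺(aq)]) / [Fe³⁺(aq)]^2.
Substituting the known concentrations and solving, log [Fe³⁺(aq)] = −1.195 and [Fe³⁺(aq)] = 0.064 M.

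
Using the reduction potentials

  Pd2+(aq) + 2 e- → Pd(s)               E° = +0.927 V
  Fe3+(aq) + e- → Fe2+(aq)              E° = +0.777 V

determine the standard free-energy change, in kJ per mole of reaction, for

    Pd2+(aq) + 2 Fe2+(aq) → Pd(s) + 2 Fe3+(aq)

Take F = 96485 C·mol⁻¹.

−28.9 kJ/mol

In the reaction as written Pd2+(aq) is reduced, so the Pd²⁺/Pd couple is the cathode and Fe³⁺/Fe²⁺ is the anode.
E°cell = +0.927 − (+0.777) = +0.150 V; balancing electrons gives n = 2.
ΔG° = −nFE°cell = −(2)(96485)(+0.150) J/mol = −28.9 kJ/mol.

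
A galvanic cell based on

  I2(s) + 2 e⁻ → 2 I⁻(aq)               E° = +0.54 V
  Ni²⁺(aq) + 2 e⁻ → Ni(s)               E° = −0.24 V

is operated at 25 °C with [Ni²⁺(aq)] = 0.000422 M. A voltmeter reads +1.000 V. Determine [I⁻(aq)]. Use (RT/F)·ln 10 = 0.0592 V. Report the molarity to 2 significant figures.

I₂/I⁻ is the cathode (higher E°); E°cell = +0.54 − (−0.24) = +0.78 V with n = 2.
From the Nernst equation, log Q = n(E° − E)/0.0592 = 2·(+0.78 − (+1.000))/0.0592 = −7.432.
The balanced reaction is I2(s) + Ni(s) → 2 I⁻(aq) + Ni²⁺(aq), so Q = [I⁻(aq)]^2·[Ni²⁺(aq)].
Substituting the known concentrations and solving, log [I⁻(aq)] = −2.029 and [I⁻(aq)] = 0.0094 M.

0.0094 M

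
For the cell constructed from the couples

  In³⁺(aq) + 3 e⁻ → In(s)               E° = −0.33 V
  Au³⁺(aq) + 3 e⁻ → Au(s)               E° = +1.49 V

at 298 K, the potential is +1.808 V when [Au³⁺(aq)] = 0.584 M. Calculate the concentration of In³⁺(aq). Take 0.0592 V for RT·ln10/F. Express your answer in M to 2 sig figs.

2.4 M

Au³⁺/Au is the cathode (higher E°); E°cell = +1.49 − (−0.33) = +1.82 V with n = 3.
Since E = E° − (0.0592/n)·log Q, log Q = n(E° − E)/0.0592 = 0.608.
The balanced reaction is Au³⁺(aq) + In(s) → Au(s) + In³⁺(aq), so Q = [In³⁺(aq)] / [Au³⁺(aq)].
Isolating [In³⁺(aq)] in Q = 10^{0.608} yields log [In³⁺(aq)] = 0.374, i.e. 2.4 M.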